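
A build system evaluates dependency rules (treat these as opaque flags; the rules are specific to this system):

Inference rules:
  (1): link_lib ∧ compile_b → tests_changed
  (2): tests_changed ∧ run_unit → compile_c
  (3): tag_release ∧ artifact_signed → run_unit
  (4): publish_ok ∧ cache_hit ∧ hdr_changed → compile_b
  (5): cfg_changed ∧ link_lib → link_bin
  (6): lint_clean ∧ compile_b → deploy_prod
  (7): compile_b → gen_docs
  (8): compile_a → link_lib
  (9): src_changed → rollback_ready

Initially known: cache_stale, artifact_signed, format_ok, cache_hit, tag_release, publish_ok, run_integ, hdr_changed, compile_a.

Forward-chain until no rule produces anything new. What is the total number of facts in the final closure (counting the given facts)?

Round 1 — (3), (4), (8), derive run_unit, compile_b, link_lib.
Round 2 — (1), (7), derive tests_changed, gen_docs.
Round 3 — (2), derive compile_c.
Closure: {artifact_signed, cache_hit, cache_stale, compile_a, compile_b, compile_c, format_ok, gen_docs, hdr_changed, link_lib, publish_ok, run_integ, run_unit, tag_release, tests_changed} — 15 facts.

15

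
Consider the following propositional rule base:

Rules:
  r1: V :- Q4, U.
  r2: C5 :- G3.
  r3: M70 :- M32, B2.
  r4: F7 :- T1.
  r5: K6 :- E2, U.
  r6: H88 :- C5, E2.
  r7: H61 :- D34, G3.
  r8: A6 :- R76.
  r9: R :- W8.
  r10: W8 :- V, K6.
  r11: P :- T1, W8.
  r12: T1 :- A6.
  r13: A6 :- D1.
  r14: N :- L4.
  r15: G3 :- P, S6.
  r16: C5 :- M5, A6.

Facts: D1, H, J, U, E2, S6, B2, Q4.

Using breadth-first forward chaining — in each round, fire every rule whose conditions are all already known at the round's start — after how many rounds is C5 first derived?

Round 1: r1 [V :- Q4, U.]; r5 [K6 :- E2, U.]; r13 [A6 :- D1.]. New: V, K6, A6.
Round 2: r10 [W8 :- V, K6.]; r12 [T1 :- A6.]. New: W8, T1.
Round 3: r4 [F7 :- T1.]; r9 [R :- W8.]; r11 [P :- T1, W8.]. New: F7, R, P.
Round 4: r15 [G3 :- P, S6.]. New: G3.
Round 5: r2 [C5 :- G3.]. New: C5.
C5 first appears in round 5.

5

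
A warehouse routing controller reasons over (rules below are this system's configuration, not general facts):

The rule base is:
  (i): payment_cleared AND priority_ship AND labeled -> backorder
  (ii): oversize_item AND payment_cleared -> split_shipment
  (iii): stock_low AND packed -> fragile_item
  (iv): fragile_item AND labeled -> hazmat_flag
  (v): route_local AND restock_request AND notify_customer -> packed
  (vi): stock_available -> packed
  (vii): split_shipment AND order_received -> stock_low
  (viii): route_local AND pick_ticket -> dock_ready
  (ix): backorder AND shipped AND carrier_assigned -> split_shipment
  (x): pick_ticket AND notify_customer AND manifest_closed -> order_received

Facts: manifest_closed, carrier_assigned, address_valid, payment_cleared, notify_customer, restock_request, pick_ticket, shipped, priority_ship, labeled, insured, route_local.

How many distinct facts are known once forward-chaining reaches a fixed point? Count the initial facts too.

[1] (i) [payment_cleared AND priority_ship AND labeled -> backorder]; (v) [route_local AND restock_request AND notify_customer -> packed]; (viii) [route_local AND pick_ticket -> dock_ready]; (x) [pick_ticket AND notify_customer AND manifest_closed -> order_received]. ⇒ new: backorder, packed, dock_ready, order_received.
[2] (ix) [backorder AND shipped AND carrier_assigned -> split_shipment]. ⇒ new: split_shipment.
[3] (vii) [split_shipment AND order_received -> stock_low]. ⇒ new: stock_low.
[4] (iii) [stock_low AND packed -> fragile_item]. ⇒ new: fragile_item.
[5] (iv) [fragile_item AND labeled -> hazmat_flag]. ⇒ new: hazmat_flag.
Closure: {address_valid, backorder, carrier_assigned, dock_ready, fragile_item, hazmat_flag, insured, labeled, manifest_closed, notify_customer, order_received, packed, payment_cleared, pick_ticket, priority_ship, restock_request, route_local, shipped, split_shipment, stock_low} — 20 facts.

20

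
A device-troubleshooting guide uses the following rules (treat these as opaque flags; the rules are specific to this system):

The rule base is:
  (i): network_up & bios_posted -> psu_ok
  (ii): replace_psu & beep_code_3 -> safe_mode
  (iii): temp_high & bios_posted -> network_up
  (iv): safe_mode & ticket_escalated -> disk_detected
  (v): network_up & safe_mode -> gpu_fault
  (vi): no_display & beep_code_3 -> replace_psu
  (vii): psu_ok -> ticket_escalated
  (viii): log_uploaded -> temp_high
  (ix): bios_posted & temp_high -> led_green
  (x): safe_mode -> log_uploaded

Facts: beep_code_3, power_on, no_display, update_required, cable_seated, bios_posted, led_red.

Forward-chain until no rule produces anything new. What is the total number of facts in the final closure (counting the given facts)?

[1] (vi) [no_display & beep_code_3 -> replace_psu]. ⇒ new: replace_psu.
[2] (ii) [replace_psu & beep_code_3 -> safe_mode]. ⇒ new: safe_mode.
[3] (x) [safe_mode -> log_uploaded]. ⇒ new: log_uploaded.
[4] (viii) [log_uploaded -> temp_high]. ⇒ new: temp_high.
[5] (iii) [temp_high & bios_posted -> network_up]; (ix) [bios_posted & temp_high -> led_green]. ⇒ new: network_up, led_green.
[6] (i) [network_up & bios_posted -> psu_ok]; (v) [network_up & safe_mode -> gpu_fault]. ⇒ new: psu_ok, gpu_fault.
[7] (vii) [psu_ok -> ticket_escalated]. ⇒ new: ticket_escalated.
[8] (iv) [safe_mode & ticket_escalated -> disk_detected]. ⇒ new: disk_detected.
Closure: {beep_code_3, bios_posted, cable_seated, disk_detected, gpu_fault, led_green, led_red, log_uploaded, network_up, no_display, power_on, psu_ok, replace_psu, safe_mode, temp_high, ticket_escalated, update_required} — 17 facts.

17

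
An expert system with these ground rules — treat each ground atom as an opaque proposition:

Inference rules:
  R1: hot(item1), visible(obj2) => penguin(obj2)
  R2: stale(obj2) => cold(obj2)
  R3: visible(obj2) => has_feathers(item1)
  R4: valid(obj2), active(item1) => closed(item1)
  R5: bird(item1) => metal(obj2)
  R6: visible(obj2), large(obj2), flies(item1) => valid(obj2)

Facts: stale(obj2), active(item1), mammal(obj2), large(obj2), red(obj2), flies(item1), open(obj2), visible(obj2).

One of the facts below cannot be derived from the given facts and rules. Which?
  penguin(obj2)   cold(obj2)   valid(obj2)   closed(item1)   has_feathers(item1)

Round 1 — R2, R3, R6, derive cold(obj2), has_feathers(item1), valid(obj2).
Round 2 — R4, derive closed(item1).
Derived: valid(obj2) (round 1), has_feathers(item1) (round 1), cold(obj2) (round 1), closed(item1) (round 2). penguin(obj2) never appears in any round.

penguin(obj2)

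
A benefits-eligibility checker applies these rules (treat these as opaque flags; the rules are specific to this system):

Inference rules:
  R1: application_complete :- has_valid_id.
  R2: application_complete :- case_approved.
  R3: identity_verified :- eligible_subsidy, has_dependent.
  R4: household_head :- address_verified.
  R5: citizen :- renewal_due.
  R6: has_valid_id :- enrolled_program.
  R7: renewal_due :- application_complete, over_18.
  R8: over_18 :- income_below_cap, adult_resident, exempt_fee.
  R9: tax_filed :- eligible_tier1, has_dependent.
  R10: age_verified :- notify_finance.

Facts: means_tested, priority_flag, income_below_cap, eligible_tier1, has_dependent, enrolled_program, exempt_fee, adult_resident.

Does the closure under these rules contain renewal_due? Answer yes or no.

Round 1 — R6, R8, R9, derive has_valid_id, over_18, tax_filed.
Round 2 — R1, derive application_complete.
Round 3 — R7, derive renewal_due.
Round 4 — R5, derive citizen.
renewal_due appears in round 3, so it is derivable.

yes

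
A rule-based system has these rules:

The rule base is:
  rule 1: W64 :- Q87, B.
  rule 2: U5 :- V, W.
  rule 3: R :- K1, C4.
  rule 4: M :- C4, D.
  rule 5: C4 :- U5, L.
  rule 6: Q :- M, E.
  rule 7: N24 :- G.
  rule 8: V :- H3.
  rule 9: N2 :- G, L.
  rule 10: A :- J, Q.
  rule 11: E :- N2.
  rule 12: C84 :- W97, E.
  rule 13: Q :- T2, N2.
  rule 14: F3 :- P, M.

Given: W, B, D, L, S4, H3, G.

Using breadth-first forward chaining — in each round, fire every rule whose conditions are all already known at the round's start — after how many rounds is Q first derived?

5

Round 1: rule 7 [N24 :- G.]; rule 8 [V :- H3.]; rule 9 [N2 :- G, L.]. New: N24, V, N2.
Round 2: rule 2 [U5 :- V, W.]; rule 11 [E :- N2.]. New: U5, E.
Round 3: rule 5 [C4 :- U5, L.]. New: C4.
Round 4: rule 4 [M :- C4, D.]. New: M.
Round 5: rule 6 [Q :- M, E.]. New: Q.
Q first appears in round 5.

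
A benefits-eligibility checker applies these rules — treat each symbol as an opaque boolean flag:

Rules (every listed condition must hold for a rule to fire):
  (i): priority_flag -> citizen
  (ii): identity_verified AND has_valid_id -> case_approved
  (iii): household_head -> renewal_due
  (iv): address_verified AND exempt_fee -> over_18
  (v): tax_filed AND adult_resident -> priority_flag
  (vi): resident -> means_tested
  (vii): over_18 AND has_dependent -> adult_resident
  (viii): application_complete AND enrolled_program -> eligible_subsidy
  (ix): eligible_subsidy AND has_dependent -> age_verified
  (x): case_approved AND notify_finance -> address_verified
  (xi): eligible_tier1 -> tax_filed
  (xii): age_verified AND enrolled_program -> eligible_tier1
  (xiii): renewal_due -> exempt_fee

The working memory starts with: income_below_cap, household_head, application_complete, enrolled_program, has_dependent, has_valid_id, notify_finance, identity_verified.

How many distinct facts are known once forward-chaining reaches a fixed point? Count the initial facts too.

Round 1 — (ii), (iii), (viii), derive case_approved, renewal_due, eligible_subsidy.
Round 2 — (ix), (x), (xiii), derive age_verified, address_verified, exempt_fee.
Round 3 — (iv), (xii), derive over_18, eligible_tier1.
Round 4 — (vii), (xi), derive adult_resident, tax_filed.
Round 5 — (v), derive priority_flag.
Round 6 — (i), derive citizen.
Closure: {address_verified, adult_resident, age_verified, application_complete, case_approved, citizen, eligible_subsidy, eligible_tier1, enrolled_program, exempt_fee, has_dependent, has_valid_id, household_head, identity_verified, income_below_cap, notify_finance, over_18, priority_flag, renewal_due, tax_filed} — 20 facts.

20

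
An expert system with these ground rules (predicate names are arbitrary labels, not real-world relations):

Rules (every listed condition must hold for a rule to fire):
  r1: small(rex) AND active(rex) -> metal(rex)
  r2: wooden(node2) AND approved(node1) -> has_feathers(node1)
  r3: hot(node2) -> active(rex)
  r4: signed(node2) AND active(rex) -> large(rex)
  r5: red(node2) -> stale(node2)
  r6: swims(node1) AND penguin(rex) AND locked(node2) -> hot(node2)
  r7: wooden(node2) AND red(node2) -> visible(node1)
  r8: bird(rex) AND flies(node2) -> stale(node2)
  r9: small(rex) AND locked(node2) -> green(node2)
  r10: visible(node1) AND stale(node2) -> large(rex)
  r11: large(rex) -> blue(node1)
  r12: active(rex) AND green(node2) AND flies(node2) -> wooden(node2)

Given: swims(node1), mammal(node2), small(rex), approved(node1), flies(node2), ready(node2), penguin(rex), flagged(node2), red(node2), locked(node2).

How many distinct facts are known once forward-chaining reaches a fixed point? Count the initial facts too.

20

[1] r5 [red(node2) -> stale(node2)]; r6 [swims(node1) AND penguin(rex) AND locked(node2) -> hot(node2)]; r9 [small(rex) AND locked(node2) -> green(node2)]. ⇒ new: stale(node2), hot(node2), green(node2).
[2] r3 [hot(node2) -> active(rex)]. ⇒ new: active(rex).
[3] r1 [small(rex) AND active(rex) -> metal(rex)]; r12 [active(rex) AND green(node2) AND flies(node2) -> wooden(node2)]. ⇒ new: metal(rex), wooden(node2).
[4] r2 [wooden(node2) AND approved(node1) -> has_feathers(node1)]; r7 [wooden(node2) AND red(node2) -> visible(node1)]. ⇒ new: has_feathers(node1), visible(node1).
[5] r10 [visible(node1) AND stale(node2) -> large(rex)]. ⇒ new: large(rex).
[6] r11 [large(rex) -> blue(node1)]. ⇒ new: blue(node1).
Closure: {active(rex), approved(node1), blue(node1), flagged(node2), flies(node2), green(node2), has_feathers(node1), hot(node2), large(rex), locked(node2), mammal(node2), metal(rex), penguin(rex), ready(node2), red(node2), small(rex), stale(node2), swims(node1), visible(node1), wooden(node2)} — 20 facts.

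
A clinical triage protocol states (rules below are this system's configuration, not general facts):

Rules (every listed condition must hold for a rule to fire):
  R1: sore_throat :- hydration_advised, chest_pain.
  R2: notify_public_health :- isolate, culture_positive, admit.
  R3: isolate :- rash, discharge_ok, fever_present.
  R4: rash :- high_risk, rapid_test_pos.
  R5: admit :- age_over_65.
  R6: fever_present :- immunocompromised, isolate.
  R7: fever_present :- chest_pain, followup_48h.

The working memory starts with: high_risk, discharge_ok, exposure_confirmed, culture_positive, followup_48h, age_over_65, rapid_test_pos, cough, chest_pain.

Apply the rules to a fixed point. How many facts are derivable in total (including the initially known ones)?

Round 1 fires R4, R5, R7, giving rash, admit, fever_present.
Round 2 fires R3, giving isolate.
Round 3 fires R2, giving notify_public_health.
Closure: {admit, age_over_65, chest_pain, cough, culture_positive, discharge_ok, exposure_confirmed, fever_present, followup_48h, high_risk, isolate, notify_public_health, rapid_test_pos, rash} — 14 facts.

14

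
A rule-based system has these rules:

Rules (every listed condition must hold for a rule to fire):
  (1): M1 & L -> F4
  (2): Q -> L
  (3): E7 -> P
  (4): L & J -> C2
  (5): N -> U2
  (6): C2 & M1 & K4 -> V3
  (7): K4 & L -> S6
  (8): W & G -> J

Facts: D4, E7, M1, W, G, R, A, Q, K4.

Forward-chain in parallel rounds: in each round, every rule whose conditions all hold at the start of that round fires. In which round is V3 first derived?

3

[1] (2) [Q -> L]; (3) [E7 -> P]; (8) [W & G -> J]. ⇒ new: L, P, J.
[2] (1) [M1 & L -> F4]; (4) [L & J -> C2]; (7) [K4 & L -> S6]. ⇒ new: F4, C2, S6.
[3] (6) [C2 & M1 & K4 -> V3]. ⇒ new: V3.
V3 first appears in round 3.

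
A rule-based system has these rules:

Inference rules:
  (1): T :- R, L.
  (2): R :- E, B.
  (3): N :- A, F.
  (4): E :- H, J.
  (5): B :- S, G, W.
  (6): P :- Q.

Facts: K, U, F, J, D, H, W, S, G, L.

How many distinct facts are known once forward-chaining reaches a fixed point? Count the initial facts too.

14

Round 1: (4) [E :- H, J.]; (5) [B :- S, G, W.]. Adds E, B.
Round 2: (2) [R :- E, B.]. Adds R.
Round 3: (1) [T :- R, L.]. Adds T.
Closure: {B, D, E, F, G, H, J, K, L, R, S, T, U, W} — 14 facts.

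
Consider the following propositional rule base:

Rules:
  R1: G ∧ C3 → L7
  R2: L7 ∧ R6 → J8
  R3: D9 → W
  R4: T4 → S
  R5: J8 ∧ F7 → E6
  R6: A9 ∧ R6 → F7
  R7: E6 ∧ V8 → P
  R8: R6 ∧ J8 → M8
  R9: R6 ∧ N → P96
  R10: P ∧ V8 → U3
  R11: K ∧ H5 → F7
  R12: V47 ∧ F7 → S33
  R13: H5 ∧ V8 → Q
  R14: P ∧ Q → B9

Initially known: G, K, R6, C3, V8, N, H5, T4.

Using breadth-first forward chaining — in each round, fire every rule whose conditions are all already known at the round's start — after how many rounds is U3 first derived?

Round 1: R1 [G ∧ C3 → L7]; R4 [T4 → S]; R9 [R6 ∧ N → P96]; R11 [K ∧ H5 → F7]; R13 [H5 ∧ V8 → Q]. Adds L7, S, P96, F7, Q.
Round 2: R2 [L7 ∧ R6 → J8]. Adds J8.
Round 3: R5 [J8 ∧ F7 → E6]; R8 [R6 ∧ J8 → M8]. Adds E6, M8.
Round 4: R7 [E6 ∧ V8 → P]. Adds P.
Round 5: R10 [P ∧ V8 → U3]; R14 [P ∧ Q → B9]. Adds U3, B9.
U3 first appears in round 5.

5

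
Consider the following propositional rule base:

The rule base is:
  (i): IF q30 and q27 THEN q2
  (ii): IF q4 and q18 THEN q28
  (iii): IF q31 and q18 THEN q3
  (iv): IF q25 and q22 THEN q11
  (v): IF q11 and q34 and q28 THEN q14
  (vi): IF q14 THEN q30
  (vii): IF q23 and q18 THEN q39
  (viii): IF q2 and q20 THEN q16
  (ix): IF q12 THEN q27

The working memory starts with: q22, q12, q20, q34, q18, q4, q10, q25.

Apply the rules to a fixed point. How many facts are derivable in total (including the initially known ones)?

Round 1 fires (ii), (iv), (ix), giving q28, q11, q27.
Round 2 fires (v), giving q14.
Round 3 fires (vi), giving q30.
Round 4 fires (i), giving q2.
Round 5 fires (viii), giving q16.
Closure: {q10, q11, q12, q14, q16, q18, q2, q20, q22, q25, q27, q28, q30, q34, q4} — 15 facts.

15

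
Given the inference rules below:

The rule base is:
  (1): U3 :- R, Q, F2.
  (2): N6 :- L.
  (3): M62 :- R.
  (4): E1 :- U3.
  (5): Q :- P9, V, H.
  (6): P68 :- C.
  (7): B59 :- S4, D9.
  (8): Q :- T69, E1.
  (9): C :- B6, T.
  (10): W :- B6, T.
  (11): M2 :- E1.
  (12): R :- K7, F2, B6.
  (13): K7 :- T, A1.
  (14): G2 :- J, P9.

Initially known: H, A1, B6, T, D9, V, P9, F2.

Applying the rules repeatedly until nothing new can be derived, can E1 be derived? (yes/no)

yes

Round 1: (5) [Q :- P9, V, H.]; (9) [C :- B6, T.]; (10) [W :- B6, T.]; (13) [K7 :- T, A1.]. Adds Q, C, W, K7.
Round 2: (6) [P68 :- C.]; (12) [R :- K7, F2, B6.]. Adds P68, R.
Round 3: (1) [U3 :- R, Q, F2.]; (3) [M62 :- R.]. Adds U3, M62.
Round 4: (4) [E1 :- U3.]. Adds E1.
Round 5: (11) [M2 :- E1.]. Adds M2.
E1 appears in round 4, so it is derivable.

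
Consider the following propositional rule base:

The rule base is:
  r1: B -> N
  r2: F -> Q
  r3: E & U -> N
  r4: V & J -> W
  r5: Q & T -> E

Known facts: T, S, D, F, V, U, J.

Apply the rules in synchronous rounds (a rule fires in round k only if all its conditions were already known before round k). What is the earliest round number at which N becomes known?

3

Round 1: r2 [F -> Q]; r4 [V & J -> W]. Adds Q, W.
Round 2: r5 [Q & T -> E]. Adds E.
Round 3: r3 [E & U -> N]. Adds N.
N first appears in round 3.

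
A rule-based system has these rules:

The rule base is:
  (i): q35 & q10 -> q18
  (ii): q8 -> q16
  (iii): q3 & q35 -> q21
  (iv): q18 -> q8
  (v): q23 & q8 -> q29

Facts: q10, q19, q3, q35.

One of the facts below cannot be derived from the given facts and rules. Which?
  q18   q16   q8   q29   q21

q29

Round 1: (i) [q35 & q10 -> q18]; (iii) [q3 & q35 -> q21]. New: q18, q21.
Round 2: (iv) [q18 -> q8]. New: q8.
Round 3: (ii) [q8 -> q16]. New: q16.
Derived: q8 (round 2), q21 (round 1), q16 (round 3), q18 (round 1). q29 never appears in any round.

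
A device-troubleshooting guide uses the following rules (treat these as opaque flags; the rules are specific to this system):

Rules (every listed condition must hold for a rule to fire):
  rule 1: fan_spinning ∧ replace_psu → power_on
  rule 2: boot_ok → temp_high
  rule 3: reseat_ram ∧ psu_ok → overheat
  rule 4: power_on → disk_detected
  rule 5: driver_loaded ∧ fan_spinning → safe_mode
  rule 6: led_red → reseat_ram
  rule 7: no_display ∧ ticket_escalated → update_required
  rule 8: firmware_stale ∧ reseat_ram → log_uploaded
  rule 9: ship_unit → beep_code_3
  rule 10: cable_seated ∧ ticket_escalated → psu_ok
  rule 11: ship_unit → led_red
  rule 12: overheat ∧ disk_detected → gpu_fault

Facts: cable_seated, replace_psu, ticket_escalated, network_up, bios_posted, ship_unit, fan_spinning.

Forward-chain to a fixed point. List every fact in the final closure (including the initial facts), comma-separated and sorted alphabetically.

beep_code_3, bios_posted, cable_seated, disk_detected, fan_spinning, gpu_fault, led_red, network_up, overheat, power_on, psu_ok, replace_psu, reseat_ram, ship_unit, ticket_escalated

Round 1 — rule 1, rule 9, rule 10, rule 11, derive power_on, beep_code_3, psu_ok, led_red.
Round 2 — rule 4, rule 6, derive disk_detected, reseat_ram.
Round 3 — rule 3, derive overheat.
Round 4 — rule 12, derive gpu_fault.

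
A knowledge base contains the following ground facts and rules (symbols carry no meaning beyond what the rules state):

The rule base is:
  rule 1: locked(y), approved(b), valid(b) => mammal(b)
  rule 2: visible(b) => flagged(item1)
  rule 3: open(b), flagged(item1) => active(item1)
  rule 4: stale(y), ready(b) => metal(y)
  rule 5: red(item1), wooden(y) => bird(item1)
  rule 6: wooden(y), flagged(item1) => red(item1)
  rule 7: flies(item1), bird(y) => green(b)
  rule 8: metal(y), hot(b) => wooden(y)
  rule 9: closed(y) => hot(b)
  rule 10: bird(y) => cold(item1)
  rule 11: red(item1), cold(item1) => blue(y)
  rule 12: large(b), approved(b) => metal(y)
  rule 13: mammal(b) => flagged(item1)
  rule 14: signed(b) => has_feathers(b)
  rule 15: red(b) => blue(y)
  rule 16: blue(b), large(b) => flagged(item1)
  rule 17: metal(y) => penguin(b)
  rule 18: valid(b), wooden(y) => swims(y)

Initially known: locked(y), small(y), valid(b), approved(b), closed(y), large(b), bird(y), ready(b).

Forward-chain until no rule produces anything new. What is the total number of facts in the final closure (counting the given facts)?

19

[1] rule 1 [locked(y), approved(b), valid(b) => mammal(b)]; rule 9 [closed(y) => hot(b)]; rule 10 [bird(y) => cold(item1)]; rule 12 [large(b), approved(b) => metal(y)]. ⇒ new: mammal(b), hot(b), cold(item1), metal(y).
[2] rule 8 [metal(y), hot(b) => wooden(y)]; rule 13 [mammal(b) => flagged(item1)]; rule 17 [metal(y) => penguin(b)]. ⇒ new: wooden(y), flagged(item1), penguin(b).
[3] rule 6 [wooden(y), flagged(item1) => red(item1)]; rule 18 [valid(b), wooden(y) => swims(y)]. ⇒ new: red(item1), swims(y).
[4] rule 5 [red(item1), wooden(y) => bird(item1)]; rule 11 [red(item1), cold(item1) => blue(y)]. ⇒ new: bird(item1), blue(y).
Closure: {approved(b), bird(item1), bird(y), blue(y), closed(y), cold(item1), flagged(item1), hot(b), large(b), locked(y), mammal(b), metal(y), penguin(b), ready(b), red(item1), small(y), swims(y), valid(b), wooden(y)} — 19 facts.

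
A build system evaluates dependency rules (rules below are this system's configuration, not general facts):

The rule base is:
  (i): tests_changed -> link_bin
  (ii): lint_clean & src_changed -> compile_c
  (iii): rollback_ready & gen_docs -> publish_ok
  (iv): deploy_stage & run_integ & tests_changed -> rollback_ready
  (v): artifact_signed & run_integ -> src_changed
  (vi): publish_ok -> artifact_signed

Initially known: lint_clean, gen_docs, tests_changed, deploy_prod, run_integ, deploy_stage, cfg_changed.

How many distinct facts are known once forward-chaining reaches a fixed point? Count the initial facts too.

13

Round 1: (i) [tests_changed -> link_bin]; (iv) [deploy_stage & run_integ & tests_changed -> rollback_ready]. New: link_bin, rollback_ready.
Round 2: (iii) [rollback_ready & gen_docs -> publish_ok]. New: publish_ok.
Round 3: (vi) [publish_ok -> artifact_signed]. New: artifact_signed.
Round 4: (v) [artifact_signed & run_integ -> src_changed]. New: src_changed.
Round 5: (ii) [lint_clean & src_changed -> compile_c]. New: compile_c.
Closure: {artifact_signed, cfg_changed, compile_c, deploy_prod, deploy_stage, gen_docs, link_bin, lint_clean, publish_ok, rollback_ready, run_integ, src_changed, tests_changed} — 13 facts.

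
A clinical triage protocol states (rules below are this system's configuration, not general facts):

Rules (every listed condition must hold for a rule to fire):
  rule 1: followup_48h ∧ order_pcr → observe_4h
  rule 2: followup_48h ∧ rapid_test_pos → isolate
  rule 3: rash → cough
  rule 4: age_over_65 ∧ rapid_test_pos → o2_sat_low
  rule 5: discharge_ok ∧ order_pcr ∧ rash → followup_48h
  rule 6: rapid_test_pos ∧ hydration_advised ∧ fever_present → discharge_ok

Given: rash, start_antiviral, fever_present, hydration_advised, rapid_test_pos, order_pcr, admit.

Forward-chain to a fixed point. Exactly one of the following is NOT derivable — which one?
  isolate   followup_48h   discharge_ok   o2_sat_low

[1] rule 3 [rash → cough]; rule 6 [rapid_test_pos ∧ hydration_advised ∧ fever_present → discharge_ok]. ⇒ new: cough, discharge_ok.
[2] rule 5 [discharge_ok ∧ order_pcr ∧ rash → followup_48h]. ⇒ new: followup_48h.
[3] rule 1 [followup_48h ∧ order_pcr → observe_4h]; rule 2 [followup_48h ∧ rapid_test_pos → isolate]. ⇒ new: observe_4h, isolate.
Derived: discharge_ok (round 1), followup_48h (round 2), isolate (round 3). o2_sat_low never appears in any round.

o2_sat_low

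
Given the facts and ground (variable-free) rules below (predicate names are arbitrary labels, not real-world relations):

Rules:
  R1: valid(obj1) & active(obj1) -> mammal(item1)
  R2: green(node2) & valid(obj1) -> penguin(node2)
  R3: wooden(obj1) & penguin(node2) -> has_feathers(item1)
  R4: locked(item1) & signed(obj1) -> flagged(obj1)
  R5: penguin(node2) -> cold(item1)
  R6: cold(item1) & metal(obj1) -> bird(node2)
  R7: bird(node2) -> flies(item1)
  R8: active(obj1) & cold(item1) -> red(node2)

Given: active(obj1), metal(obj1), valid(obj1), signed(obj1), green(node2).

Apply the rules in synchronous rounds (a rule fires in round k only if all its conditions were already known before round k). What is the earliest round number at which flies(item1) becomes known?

[1] R1 [valid(obj1) & active(obj1) -> mammal(item1)]; R2 [green(node2) & valid(obj1) -> penguin(node2)]. ⇒ new: mammal(item1), penguin(node2).
[2] R5 [penguin(node2) -> cold(item1)]. ⇒ new: cold(item1).
[3] R6 [cold(item1) & metal(obj1) -> bird(node2)]; R8 [active(obj1) & cold(item1) -> red(node2)]. ⇒ new: bird(node2), red(node2).
[4] R7 [bird(node2) -> flies(item1)]. ⇒ new: flies(item1).
flies(item1) first appears in round 4.

4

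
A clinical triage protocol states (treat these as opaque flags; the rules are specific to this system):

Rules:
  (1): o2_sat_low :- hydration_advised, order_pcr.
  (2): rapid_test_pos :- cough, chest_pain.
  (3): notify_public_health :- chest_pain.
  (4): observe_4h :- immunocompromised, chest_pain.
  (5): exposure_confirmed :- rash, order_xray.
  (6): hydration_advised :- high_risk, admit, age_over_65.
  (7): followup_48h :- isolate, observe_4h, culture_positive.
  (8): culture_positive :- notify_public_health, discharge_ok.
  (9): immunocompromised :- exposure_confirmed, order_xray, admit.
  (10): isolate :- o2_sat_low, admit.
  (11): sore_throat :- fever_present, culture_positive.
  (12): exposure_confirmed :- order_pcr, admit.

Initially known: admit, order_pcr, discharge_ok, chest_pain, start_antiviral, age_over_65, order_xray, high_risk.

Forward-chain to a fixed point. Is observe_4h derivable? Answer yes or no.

Round 1 — (3), (6), (12), derive notify_public_health, hydration_advised, exposure_confirmed.
Round 2 — (1), (8), (9), derive o2_sat_low, culture_positive, immunocompromised.
Round 3 — (4), (10), derive observe_4h, isolate.
Round 4 — (7), derive followup_48h.
observe_4h appears in round 3, so it is derivable.

yes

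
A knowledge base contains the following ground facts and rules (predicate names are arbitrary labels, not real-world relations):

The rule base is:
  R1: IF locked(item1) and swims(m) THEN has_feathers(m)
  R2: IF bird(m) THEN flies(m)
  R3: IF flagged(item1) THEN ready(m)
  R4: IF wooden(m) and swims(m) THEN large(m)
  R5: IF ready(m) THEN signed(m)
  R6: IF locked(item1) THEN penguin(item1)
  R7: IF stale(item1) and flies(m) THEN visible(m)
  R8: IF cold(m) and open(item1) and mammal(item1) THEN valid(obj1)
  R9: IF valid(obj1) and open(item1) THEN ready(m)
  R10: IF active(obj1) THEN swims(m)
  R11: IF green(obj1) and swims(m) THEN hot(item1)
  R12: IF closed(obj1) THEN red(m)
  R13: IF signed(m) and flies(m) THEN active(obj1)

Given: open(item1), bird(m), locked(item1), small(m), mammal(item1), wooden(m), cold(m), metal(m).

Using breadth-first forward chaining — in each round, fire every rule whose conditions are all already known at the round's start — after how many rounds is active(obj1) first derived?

Round 1 — R2, R6, R8, derive flies(m), penguin(item1), valid(obj1).
Round 2 — R9, derive ready(m).
Round 3 — R5, derive signed(m).
Round 4 — R13, derive active(obj1).
active(obj1) first appears in round 4.

4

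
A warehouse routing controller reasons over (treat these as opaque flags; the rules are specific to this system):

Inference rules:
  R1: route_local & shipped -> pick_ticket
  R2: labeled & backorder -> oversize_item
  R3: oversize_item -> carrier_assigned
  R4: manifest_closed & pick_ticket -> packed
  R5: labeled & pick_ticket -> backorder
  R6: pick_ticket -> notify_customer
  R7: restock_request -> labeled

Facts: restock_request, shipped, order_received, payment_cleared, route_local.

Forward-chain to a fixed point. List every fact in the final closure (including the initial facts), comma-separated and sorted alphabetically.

backorder, carrier_assigned, labeled, notify_customer, order_received, oversize_item, payment_cleared, pick_ticket, restock_request, route_local, shipped

Round 1: R1 [route_local & shipped -> pick_ticket]; R7 [restock_request -> labeled]. Adds pick_ticket, labeled.
Round 2: R5 [labeled & pick_ticket -> backorder]; R6 [pick_ticket -> notify_customer]. Adds backorder, notify_customer.
Round 3: R2 [labeled & backorder -> oversize_item]. Adds oversize_item.
Round 4: R3 [oversize_item -> carrier_assigned]. Adds carrier_assigned.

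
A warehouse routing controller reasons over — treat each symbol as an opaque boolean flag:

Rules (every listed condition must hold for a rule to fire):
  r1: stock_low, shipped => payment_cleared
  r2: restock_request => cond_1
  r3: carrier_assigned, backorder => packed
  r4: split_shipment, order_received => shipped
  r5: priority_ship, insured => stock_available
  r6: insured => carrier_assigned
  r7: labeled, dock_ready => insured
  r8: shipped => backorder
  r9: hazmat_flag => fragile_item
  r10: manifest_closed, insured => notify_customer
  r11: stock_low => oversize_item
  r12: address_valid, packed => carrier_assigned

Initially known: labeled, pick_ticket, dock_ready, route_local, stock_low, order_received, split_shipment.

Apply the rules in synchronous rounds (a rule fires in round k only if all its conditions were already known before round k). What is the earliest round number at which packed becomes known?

3

[1] r4 [split_shipment, order_received => shipped]; r7 [labeled, dock_ready => insured]; r11 [stock_low => oversize_item]. ⇒ new: shipped, insured, oversize_item.
[2] r1 [stock_low, shipped => payment_cleared]; r6 [insured => carrier_assigned]; r8 [shipped => backorder]. ⇒ new: payment_cleared, carrier_assigned, backorder.
[3] r3 [carrier_assigned, backorder => packed]. ⇒ new: packed.
packed first appears in round 3.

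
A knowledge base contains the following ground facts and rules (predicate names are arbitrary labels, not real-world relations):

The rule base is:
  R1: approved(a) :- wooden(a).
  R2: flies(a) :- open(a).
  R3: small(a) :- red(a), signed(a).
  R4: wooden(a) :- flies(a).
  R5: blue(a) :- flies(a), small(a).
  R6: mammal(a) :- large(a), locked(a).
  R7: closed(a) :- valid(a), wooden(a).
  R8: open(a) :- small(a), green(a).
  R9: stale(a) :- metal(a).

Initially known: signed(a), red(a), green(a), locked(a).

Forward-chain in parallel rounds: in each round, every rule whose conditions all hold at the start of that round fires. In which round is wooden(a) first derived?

4

Round 1 fires R3, giving small(a).
Round 2 fires R8, giving open(a).
Round 3 fires R2, giving flies(a).
Round 4 fires R4, R5, giving wooden(a), blue(a).
wooden(a) first appears in round 4.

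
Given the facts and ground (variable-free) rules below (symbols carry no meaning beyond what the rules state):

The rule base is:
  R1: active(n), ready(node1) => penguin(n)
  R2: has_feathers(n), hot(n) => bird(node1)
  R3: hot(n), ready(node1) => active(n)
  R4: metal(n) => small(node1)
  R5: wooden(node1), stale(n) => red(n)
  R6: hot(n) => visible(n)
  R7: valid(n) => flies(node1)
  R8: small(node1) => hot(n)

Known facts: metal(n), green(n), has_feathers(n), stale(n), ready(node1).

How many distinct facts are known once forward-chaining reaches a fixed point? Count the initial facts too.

Round 1: R4 [metal(n) => small(node1)]. Adds small(node1).
Round 2: R8 [small(node1) => hot(n)]. Adds hot(n).
Round 3: R2 [has_feathers(n), hot(n) => bird(node1)]; R3 [hot(n), ready(node1) => active(n)]; R6 [hot(n) => visible(n)]. Adds bird(node1), active(n), visible(n).
Round 4: R1 [active(n), ready(node1) => penguin(n)]. Adds penguin(n).
Closure: {active(n), bird(node1), green(n), has_feathers(n), hot(n), metal(n), penguin(n), ready(node1), small(node1), stale(n), visible(n)} — 11 facts.

11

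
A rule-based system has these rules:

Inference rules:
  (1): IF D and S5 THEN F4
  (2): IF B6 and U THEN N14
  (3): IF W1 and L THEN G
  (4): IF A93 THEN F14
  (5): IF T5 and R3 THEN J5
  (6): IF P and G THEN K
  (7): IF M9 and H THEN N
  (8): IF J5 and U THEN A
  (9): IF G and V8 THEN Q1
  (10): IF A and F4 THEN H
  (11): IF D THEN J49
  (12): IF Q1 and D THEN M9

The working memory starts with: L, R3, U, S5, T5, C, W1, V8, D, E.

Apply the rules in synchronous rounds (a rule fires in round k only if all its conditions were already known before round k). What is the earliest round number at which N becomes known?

[1] (1) [IF D and S5 THEN F4]; (3) [IF W1 and L THEN G]; (5) [IF T5 and R3 THEN J5]; (11) [IF D THEN J49]. ⇒ new: F4, G, J5, J49.
[2] (8) [IF J5 and U THEN A]; (9) [IF G and V8 THEN Q1]. ⇒ new: A, Q1.
[3] (10) [IF A and F4 THEN H]; (12) [IF Q1 and D THEN M9]. ⇒ new: H, M9.
[4] (7) [IF M9 and H THEN N]. ⇒ new: N.
N first appears in round 4.

4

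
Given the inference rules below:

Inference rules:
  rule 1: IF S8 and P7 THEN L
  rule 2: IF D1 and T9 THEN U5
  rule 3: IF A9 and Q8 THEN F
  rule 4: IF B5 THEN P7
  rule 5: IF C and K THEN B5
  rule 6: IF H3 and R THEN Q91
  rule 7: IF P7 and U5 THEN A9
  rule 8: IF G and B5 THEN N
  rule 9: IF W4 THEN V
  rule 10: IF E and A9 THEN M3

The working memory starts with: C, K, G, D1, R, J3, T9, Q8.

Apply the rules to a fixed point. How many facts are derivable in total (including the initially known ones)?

14

Round 1 fires rule 2, rule 5, giving U5, B5.
Round 2 fires rule 4, rule 8, giving P7, N.
Round 3 fires rule 7, giving A9.
Round 4 fires rule 3, giving F.
Closure: {A9, B5, C, D1, F, G, J3, K, N, P7, Q8, R, T9, U5} — 14 facts.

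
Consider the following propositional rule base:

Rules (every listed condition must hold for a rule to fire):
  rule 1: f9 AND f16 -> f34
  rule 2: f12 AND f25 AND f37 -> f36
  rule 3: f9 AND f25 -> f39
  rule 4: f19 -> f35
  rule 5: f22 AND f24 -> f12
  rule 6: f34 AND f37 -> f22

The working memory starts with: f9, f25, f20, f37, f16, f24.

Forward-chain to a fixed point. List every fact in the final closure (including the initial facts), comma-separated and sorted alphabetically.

f12, f16, f20, f22, f24, f25, f34, f36, f37, f39, f9

Round 1 fires rule 1, rule 3, giving f34, f39.
Round 2 fires rule 6, giving f22.
Round 3 fires rule 5, giving f12.
Round 4 fires rule 2, giving f36.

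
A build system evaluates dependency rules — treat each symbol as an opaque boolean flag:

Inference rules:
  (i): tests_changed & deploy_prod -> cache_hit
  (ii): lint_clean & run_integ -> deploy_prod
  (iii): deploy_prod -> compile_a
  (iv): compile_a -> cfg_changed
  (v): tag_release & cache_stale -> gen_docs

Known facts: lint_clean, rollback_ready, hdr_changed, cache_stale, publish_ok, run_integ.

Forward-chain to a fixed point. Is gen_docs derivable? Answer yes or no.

Round 1: (ii) [lint_clean & run_integ -> deploy_prod]. New: deploy_prod.
Round 2: (iii) [deploy_prod -> compile_a]. New: compile_a.
Round 3: (iv) [compile_a -> cfg_changed]. New: cfg_changed.
Fixed point reached. gen_docs is concluded only by (v); (v) needs tag_release (never derived).

no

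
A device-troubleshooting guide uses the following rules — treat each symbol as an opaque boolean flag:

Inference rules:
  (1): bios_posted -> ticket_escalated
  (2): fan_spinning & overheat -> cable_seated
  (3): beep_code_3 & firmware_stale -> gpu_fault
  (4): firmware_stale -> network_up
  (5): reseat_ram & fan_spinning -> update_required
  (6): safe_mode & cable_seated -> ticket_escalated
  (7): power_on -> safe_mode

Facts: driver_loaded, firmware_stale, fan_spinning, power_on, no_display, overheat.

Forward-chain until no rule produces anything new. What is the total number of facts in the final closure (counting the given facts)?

10

Round 1 fires (2), (4), (7), giving cable_seated, network_up, safe_mode.
Round 2 fires (6), giving ticket_escalated.
Closure: {cable_seated, driver_loaded, fan_spinning, firmware_stale, network_up, no_display, overheat, power_on, safe_mode, ticket_escalated} — 10 facts.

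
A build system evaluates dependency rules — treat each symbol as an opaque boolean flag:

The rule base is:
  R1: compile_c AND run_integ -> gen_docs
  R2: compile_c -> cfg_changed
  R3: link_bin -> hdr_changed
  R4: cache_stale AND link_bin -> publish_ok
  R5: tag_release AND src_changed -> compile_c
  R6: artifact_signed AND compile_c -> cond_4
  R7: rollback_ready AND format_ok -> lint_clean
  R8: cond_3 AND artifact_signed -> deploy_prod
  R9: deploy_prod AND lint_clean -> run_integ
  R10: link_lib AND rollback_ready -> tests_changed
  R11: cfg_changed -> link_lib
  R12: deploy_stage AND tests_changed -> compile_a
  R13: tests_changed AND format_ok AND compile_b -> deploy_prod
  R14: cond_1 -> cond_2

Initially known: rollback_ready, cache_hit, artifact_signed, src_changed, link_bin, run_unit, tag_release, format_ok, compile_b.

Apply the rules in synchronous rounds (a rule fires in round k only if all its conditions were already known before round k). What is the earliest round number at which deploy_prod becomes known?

5

Round 1 — R3, R5, R7, derive hdr_changed, compile_c, lint_clean.
Round 2 — R2, R6, derive cfg_changed, cond_4.
Round 3 — R11, derive link_lib.
Round 4 — R10, derive tests_changed.
Round 5 — R13, derive deploy_prod.
deploy_prod first appears in round 5.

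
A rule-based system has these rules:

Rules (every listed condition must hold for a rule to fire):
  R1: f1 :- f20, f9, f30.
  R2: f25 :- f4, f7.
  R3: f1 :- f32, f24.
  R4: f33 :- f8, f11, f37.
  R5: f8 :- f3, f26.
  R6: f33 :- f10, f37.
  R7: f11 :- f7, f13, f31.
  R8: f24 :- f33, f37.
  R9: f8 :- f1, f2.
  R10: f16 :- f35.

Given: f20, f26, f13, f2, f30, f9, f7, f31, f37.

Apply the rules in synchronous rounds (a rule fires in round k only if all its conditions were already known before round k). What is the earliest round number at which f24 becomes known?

4

[1] R1 [f1 :- f20, f9, f30.]; R7 [f11 :- f7, f13, f31.]. ⇒ new: f1, f11.
[2] R9 [f8 :- f1, f2.]. ⇒ new: f8.
[3] R4 [f33 :- f8, f11, f37.]. ⇒ new: f33.
[4] R8 [f24 :- f33, f37.]. ⇒ new: f24.
f24 first appears in round 4.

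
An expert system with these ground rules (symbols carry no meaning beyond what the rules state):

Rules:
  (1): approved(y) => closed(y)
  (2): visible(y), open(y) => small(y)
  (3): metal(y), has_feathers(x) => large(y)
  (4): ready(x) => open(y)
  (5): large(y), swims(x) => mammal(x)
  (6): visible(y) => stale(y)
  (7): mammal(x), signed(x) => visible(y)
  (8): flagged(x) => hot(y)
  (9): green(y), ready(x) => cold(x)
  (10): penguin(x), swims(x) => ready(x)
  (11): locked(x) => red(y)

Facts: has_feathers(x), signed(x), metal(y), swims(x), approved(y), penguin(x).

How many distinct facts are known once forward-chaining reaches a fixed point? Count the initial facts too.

14

Round 1: (1) [approved(y) => closed(y)]; (3) [metal(y), has_feathers(x) => large(y)]; (10) [penguin(x), swims(x) => ready(x)]. Adds closed(y), large(y), ready(x).
Round 2: (4) [ready(x) => open(y)]; (5) [large(y), swims(x) => mammal(x)]. Adds open(y), mammal(x).
Round 3: (7) [mammal(x), signed(x) => visible(y)]. Adds visible(y).
Round 4: (2) [visible(y), open(y) => small(y)]; (6) [visible(y) => stale(y)]. Adds small(y), stale(y).
Closure: {approved(y), closed(y), has_feathers(x), large(y), mammal(x), metal(y), open(y), penguin(x), ready(x), signed(x), small(y), stale(y), swims(x), visible(y)} — 14 facts.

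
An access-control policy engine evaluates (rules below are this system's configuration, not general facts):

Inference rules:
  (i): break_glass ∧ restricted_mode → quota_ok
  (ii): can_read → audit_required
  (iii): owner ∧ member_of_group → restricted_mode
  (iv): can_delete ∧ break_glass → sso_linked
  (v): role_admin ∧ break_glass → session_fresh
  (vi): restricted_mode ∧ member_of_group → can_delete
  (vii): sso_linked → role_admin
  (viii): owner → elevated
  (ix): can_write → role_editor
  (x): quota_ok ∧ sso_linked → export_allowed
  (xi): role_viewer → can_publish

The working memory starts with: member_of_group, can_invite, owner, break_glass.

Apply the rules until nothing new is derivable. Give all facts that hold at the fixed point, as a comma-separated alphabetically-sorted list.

Round 1 fires (iii), (viii), giving restricted_mode, elevated.
Round 2 fires (i), (vi), giving quota_ok, can_delete.
Round 3 fires (iv), giving sso_linked.
Round 4 fires (vii), (x), giving role_admin, export_allowed.
Round 5 fires (v), giving session_fresh.

break_glass, can_delete, can_invite, elevated, export_allowed, member_of_group, owner, quota_ok, restricted_mode, role_admin, session_fresh, sso_linked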